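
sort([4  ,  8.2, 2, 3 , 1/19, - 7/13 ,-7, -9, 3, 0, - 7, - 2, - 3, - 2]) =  [ - 9, - 7, - 7,  -  3 , - 2, - 2 , - 7/13,0, 1/19, 2,3 , 3,4, 8.2]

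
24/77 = 24/77 = 0.31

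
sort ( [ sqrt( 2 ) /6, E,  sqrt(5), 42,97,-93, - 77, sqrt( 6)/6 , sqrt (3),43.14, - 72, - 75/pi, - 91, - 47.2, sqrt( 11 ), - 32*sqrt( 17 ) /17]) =[ - 93, - 91, - 77, - 72, - 47.2, - 75/pi, - 32 *sqrt( 17)/17, sqrt( 2 )/6, sqrt( 6)/6,sqrt( 3),sqrt( 5), E, sqrt(11 ), 42, 43.14,97 ]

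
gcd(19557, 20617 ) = 53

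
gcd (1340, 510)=10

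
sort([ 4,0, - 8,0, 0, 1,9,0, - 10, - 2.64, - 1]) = [-10, - 8, - 2.64, - 1,0,0, 0,0,1,4,9]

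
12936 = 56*231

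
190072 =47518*4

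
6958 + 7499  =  14457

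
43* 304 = 13072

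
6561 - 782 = 5779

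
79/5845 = 79/5845 = 0.01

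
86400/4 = 21600 = 21600.00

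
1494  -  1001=493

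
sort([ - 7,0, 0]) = [ - 7,  0, 0]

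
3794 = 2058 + 1736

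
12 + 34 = 46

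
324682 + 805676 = 1130358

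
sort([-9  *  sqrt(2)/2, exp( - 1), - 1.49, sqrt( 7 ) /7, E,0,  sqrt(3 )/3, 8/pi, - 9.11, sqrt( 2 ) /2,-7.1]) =[ - 9.11, - 7.1, - 9*sqrt( 2 )/2, - 1.49 , 0,exp( - 1), sqrt( 7) /7,  sqrt( 3)/3, sqrt(2)/2,8/pi, E ] 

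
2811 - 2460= 351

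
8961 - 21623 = - 12662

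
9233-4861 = 4372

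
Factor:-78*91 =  - 2^1*3^1*7^1*13^2 =- 7098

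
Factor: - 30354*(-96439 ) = 2^1*3^1 * 7^1 * 23^1 * 599^1*5059^1 = 2927309406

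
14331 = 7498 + 6833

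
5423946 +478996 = 5902942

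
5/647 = 5/647 = 0.01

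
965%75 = 65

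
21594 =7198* 3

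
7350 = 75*98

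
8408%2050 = 208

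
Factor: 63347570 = 2^1*5^1*11^1*13^1*31^1*1429^1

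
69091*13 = 898183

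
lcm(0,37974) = 0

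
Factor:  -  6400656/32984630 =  - 3200328/16492315 = - 2^3*3^2 * 5^ ( - 1 )*7^( - 1) * 44449^1*471209^(-1 )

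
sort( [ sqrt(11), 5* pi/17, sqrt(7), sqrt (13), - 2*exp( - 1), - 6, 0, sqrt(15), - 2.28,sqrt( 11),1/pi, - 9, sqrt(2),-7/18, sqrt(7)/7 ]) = [ - 9, - 6, -2.28 , - 2*exp( -1), - 7/18, 0, 1/pi , sqrt(7)/7,5*pi/17, sqrt( 2), sqrt ( 7), sqrt( 11 ), sqrt(11), sqrt(13) , sqrt( 15)]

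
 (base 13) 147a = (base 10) 2974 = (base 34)2JG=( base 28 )3M6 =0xb9e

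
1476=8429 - 6953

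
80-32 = 48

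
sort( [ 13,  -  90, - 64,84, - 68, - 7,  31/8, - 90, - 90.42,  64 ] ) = [ - 90.42,-90,  -  90, - 68 , - 64,-7, 31/8,13, 64, 84 ] 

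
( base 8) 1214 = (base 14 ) 348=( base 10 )652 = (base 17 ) 246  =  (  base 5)10102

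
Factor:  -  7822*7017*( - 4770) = 261810865980 = 2^2*3^3*5^1*53^1 * 2339^1 * 3911^1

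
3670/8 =1835/4= 458.75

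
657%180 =117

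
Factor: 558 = 2^1 *3^2*31^1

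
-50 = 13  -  63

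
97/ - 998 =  - 97/998 = - 0.10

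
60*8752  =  525120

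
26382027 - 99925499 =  - 73543472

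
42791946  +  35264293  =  78056239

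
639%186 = 81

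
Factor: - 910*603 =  - 548730 = - 2^1*3^2*5^1*7^1*13^1 * 67^1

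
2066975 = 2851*725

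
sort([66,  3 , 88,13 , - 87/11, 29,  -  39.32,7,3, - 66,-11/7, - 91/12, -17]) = [ - 66,-39.32, - 17,  -  87/11, - 91/12, - 11/7,3,3,7, 13, 29,  66, 88]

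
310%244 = 66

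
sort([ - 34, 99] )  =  [ - 34, 99]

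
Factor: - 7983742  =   - 2^1*13^1*307067^1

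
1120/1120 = 1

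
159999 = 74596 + 85403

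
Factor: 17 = 17^1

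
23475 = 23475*1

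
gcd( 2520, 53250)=30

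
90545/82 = 90545/82 = 1104.21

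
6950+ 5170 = 12120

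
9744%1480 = 864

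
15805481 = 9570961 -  - 6234520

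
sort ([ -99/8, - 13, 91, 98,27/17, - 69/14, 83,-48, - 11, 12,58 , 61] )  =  [-48,-13,-99/8,-11, - 69/14,  27/17 , 12,58 , 61,83,91,98]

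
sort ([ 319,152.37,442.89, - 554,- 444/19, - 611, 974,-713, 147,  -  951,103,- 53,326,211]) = [ - 951, - 713,-611, - 554, - 53, - 444/19,103,147,152.37 , 211,319, 326,  442.89, 974 ]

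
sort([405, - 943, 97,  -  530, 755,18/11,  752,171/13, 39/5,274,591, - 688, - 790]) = [ - 943, - 790 , - 688, - 530, 18/11,39/5,  171/13,97,274,405  ,  591,752,  755 ]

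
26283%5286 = 5139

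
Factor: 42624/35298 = 64/53=2^6*53^( - 1)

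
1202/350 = 3 +76/175 = 3.43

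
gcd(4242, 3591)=21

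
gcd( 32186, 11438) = 266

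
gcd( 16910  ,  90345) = 95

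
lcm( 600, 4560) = 22800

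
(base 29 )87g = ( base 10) 6947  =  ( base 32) 6P3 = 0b1101100100011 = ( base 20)H77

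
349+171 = 520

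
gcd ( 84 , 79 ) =1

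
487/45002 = 487/45002 = 0.01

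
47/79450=47/79450 =0.00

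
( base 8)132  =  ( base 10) 90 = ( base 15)60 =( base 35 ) 2k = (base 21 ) 46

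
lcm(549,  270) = 16470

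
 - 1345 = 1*( - 1345 )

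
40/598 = 20/299 =0.07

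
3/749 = 3/749=0.00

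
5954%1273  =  862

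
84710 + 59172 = 143882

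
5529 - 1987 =3542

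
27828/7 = 3975+3/7 = 3975.43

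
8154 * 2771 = 22594734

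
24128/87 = 832/3 =277.33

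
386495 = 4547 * 85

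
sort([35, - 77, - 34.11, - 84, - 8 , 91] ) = [-84, - 77, - 34.11, - 8 , 35,91]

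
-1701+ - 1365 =  -  3066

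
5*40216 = 201080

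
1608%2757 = 1608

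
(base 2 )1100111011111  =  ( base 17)15FA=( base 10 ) 6623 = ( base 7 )25211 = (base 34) 5or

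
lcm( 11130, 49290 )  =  345030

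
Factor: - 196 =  - 2^2*7^2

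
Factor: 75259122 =2^1 *3^1*197^1*63671^1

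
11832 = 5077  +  6755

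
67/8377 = 67/8377 = 0.01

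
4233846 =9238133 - 5004287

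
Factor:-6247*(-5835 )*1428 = 52052377860 = 2^2* 3^2*5^1*7^1*17^1*389^1*6247^1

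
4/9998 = 2/4999 = 0.00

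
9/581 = 9/581 = 0.02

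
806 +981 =1787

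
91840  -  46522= 45318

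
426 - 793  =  -367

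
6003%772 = 599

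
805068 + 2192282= 2997350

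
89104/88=1012 + 6/11 = 1012.55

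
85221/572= 85221/572 = 148.99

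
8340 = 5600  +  2740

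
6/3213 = 2/1071 = 0.00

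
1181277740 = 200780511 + 980497229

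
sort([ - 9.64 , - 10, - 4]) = [  -  10, - 9.64,-4 ]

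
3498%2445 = 1053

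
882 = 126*7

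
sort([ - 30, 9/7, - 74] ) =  [ - 74,  -  30, 9/7]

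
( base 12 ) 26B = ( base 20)ib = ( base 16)173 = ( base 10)371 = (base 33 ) B8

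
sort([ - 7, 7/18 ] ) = [-7 , 7/18]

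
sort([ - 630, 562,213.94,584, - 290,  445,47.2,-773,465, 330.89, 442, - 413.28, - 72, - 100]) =[ - 773 ,-630,  -  413.28,-290,-100, - 72,47.2,213.94,330.89,442,445, 465,562, 584]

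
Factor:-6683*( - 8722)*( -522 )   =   -2^2*3^2 * 7^2*29^1*41^1*89^1*163^1 = - 30426923772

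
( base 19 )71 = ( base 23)5j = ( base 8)206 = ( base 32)46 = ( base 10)134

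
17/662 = 17/662 = 0.03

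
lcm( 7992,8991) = 71928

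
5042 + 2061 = 7103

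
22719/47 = 483  +  18/47 = 483.38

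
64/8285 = 64/8285 =0.01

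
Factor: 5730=2^1*3^1*5^1*191^1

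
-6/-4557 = 2/1519=0.00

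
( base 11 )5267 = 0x1B3A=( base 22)e8i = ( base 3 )100120011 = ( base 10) 6970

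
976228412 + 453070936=1429299348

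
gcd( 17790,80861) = 1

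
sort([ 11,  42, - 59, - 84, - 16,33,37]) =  [  -  84, - 59, - 16,11, 33,37,42]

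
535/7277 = 535/7277 = 0.07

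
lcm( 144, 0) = 0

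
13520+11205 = 24725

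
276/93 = 2+30/31=2.97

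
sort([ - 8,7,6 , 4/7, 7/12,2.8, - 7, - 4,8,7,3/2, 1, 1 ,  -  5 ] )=[ - 8, - 7, - 5,-4,4/7 , 7/12,1,1,3/2, 2.8, 6,7 , 7,8]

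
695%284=127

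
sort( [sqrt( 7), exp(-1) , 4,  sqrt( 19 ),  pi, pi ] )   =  [ exp ( - 1),sqrt( 7 ),pi, pi,  4,  sqrt( 19)]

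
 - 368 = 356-724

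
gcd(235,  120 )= 5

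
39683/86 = 461+ 37/86 = 461.43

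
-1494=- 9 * 166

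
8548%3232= 2084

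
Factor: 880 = 2^4*5^1*11^1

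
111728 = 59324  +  52404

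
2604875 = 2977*875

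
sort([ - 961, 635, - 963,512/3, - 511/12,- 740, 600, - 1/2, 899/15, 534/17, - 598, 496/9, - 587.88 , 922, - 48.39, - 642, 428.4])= [ - 963, - 961,  -  740, -642,- 598, - 587.88, - 48.39, - 511/12, - 1/2,  534/17 , 496/9, 899/15,512/3, 428.4,600, 635, 922 ]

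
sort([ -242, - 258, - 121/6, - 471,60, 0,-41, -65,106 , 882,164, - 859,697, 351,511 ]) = [-859, -471, - 258 ,-242, - 65,-41, - 121/6, 0,60,106, 164,351,511, 697, 882]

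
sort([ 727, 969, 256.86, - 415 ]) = [ - 415, 256.86, 727,969]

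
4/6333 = 4/6333= 0.00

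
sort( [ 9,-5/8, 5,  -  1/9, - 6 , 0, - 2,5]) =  [-6, - 2, - 5/8, - 1/9, 0,5,5, 9]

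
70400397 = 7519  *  9363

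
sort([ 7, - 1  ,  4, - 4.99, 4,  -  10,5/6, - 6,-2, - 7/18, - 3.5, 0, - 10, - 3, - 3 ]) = [ - 10,-10, - 6, - 4.99, - 3.5 , - 3, - 3,-2, - 1, - 7/18, 0, 5/6,4,  4, 7 ] 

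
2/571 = 2/571 = 0.00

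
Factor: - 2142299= -2142299^1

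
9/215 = 9/215 = 0.04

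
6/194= 3/97 = 0.03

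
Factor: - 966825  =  -3^2*5^2 * 4297^1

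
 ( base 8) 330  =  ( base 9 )260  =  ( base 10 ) 216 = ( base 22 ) 9I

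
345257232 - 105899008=239358224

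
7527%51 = 30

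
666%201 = 63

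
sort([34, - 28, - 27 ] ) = [-28 , - 27,34]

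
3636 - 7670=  - 4034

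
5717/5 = 5717/5 = 1143.40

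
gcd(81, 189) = 27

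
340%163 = 14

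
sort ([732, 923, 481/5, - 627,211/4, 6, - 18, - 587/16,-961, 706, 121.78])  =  [ - 961,- 627 ,  -  587/16,-18,  6, 211/4,481/5, 121.78,706,732 , 923]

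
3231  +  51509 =54740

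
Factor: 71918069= 71918069^1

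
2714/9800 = 1357/4900= 0.28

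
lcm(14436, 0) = 0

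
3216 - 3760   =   - 544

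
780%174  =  84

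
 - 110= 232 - 342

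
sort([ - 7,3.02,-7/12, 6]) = [ - 7, - 7/12, 3.02, 6]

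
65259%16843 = 14730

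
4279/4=1069 + 3/4 =1069.75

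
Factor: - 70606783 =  - 13^1*5431291^1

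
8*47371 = 378968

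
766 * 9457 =7244062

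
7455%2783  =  1889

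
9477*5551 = 52606827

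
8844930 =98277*90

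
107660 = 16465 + 91195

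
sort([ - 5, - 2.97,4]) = [ - 5 , - 2.97, 4]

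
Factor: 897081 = 3^1 * 299027^1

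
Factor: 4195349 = 4195349^1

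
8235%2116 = 1887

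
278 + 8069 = 8347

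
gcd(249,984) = 3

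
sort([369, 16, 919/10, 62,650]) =[ 16 , 62, 919/10, 369,650 ] 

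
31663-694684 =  - 663021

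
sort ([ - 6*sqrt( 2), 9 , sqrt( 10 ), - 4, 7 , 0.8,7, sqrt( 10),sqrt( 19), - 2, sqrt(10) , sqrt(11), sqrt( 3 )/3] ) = [ - 6 *sqrt( 2), - 4, -2, sqrt(3)/3, 0.8, sqrt(10 ) , sqrt( 10) , sqrt (10),  sqrt(11 ), sqrt( 19),  7,  7,  9] 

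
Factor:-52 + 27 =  - 5^2 = - 25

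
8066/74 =109 = 109.00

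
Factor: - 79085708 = - 2^2*13^1*1520879^1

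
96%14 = 12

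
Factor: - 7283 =-7283^1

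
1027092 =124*8283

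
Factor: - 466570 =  - 2^1 *5^1 * 13^1 * 37^1*97^1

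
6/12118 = 3/6059 = 0.00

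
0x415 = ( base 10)1045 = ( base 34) UP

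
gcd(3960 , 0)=3960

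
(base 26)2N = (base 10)75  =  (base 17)47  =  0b1001011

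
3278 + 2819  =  6097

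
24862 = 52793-27931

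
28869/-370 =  - 28869/370 = - 78.02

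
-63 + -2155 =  - 2218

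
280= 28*10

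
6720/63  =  320/3 = 106.67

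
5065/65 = 77 + 12/13 = 77.92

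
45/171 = 5/19 =0.26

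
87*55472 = 4826064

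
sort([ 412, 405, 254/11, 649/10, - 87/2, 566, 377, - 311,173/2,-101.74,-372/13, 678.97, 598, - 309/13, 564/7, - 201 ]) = [ - 311, - 201,- 101.74, - 87/2  , - 372/13, - 309/13 , 254/11, 649/10, 564/7, 173/2,377, 405, 412, 566, 598, 678.97 ] 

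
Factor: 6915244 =2^2*7^1*491^1 * 503^1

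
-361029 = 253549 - 614578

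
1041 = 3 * 347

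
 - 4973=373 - 5346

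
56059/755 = 56059/755 = 74.25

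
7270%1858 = 1696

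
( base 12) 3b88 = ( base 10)6872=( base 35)5LC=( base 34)5W4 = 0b1101011011000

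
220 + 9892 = 10112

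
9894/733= 9894/733 = 13.50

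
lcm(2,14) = 14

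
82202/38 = 41101/19 = 2163.21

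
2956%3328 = 2956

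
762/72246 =127/12041=0.01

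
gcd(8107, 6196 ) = 1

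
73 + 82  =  155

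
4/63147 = 4/63147   =  0.00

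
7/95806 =7/95806 = 0.00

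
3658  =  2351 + 1307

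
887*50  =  44350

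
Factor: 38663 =23^1*41^2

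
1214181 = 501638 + 712543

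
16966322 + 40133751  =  57100073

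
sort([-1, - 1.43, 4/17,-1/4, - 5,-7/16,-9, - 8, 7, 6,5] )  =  [-9,-8, - 5,-1.43,  -  1 , - 7/16,- 1/4 , 4/17, 5, 6, 7]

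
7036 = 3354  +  3682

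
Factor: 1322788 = 2^2*330697^1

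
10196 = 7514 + 2682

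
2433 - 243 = 2190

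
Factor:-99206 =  - 2^1*49603^1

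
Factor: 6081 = 3^1*2027^1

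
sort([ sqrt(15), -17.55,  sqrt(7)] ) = [  -  17.55  ,  sqrt( 7 ), sqrt( 15 )]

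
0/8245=0 = 0.00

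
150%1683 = 150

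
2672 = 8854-6182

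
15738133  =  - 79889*(  -  197) 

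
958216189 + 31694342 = 989910531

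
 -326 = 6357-6683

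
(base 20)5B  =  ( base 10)111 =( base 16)6F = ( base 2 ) 1101111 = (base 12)93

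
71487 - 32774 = 38713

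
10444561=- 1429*( - 7309) 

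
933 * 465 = 433845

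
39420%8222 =6532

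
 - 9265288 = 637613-9902901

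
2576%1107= 362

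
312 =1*312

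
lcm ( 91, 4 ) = 364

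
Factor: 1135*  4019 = 4561565 =5^1*227^1 * 4019^1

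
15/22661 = 15/22661 = 0.00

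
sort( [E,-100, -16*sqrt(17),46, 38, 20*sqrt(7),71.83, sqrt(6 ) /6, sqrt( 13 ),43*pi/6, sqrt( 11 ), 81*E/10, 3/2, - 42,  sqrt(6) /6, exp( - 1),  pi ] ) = [ - 100, - 16*sqrt(17 ),-42,  exp(  -  1),sqrt(6 )/6, sqrt(6 ) /6, 3/2 , E, pi, sqrt(11 ), sqrt( 13 ),81*E/10, 43*pi/6, 38, 46, 20*sqrt(7), 71.83]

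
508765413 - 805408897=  - 296643484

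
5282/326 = 2641/163 = 16.20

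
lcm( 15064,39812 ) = 557368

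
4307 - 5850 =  - 1543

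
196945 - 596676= - 399731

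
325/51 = 6 + 19/51= 6.37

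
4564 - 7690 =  - 3126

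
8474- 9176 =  - 702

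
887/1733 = 887/1733 = 0.51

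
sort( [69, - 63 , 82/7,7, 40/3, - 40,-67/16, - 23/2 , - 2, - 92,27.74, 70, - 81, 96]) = [ - 92, -81, - 63, - 40, - 23/2,-67/16, - 2,  7, 82/7,40/3, 27.74, 69, 70,96]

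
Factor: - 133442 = - 2^1*66721^1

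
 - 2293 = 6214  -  8507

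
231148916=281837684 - 50688768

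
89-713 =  - 624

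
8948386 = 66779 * 134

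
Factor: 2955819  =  3^1*31^1 *37^1*859^1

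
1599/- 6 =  -267 + 1/2 = - 266.50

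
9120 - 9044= 76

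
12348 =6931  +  5417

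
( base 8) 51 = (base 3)1112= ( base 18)25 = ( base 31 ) 1a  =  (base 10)41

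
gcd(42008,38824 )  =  8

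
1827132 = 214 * 8538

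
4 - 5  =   - 1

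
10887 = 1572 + 9315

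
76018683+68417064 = 144435747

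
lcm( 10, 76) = 380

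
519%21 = 15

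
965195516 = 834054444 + 131141072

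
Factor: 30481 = 11^1*17^1 * 163^1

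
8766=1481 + 7285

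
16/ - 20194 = -1+10089/10097 = - 0.00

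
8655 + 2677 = 11332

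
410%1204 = 410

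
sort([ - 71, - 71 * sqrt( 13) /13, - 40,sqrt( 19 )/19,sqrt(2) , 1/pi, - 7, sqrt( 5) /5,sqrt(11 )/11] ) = [ - 71,-40, - 71*sqrt(13) /13, - 7,sqrt( 19 ) /19,sqrt( 11)/11,1/pi,  sqrt( 5)/5, sqrt( 2)]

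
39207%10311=8274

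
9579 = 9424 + 155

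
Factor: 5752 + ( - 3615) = 2137 = 2137^1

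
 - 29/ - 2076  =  29/2076= 0.01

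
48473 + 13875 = 62348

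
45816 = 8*5727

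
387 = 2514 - 2127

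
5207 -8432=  - 3225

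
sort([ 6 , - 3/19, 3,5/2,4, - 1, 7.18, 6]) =[-1 ,-3/19,5/2, 3 , 4, 6,6,7.18]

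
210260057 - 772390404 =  - 562130347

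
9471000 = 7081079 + 2389921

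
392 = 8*49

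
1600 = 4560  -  2960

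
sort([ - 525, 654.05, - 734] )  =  [-734,-525, 654.05 ] 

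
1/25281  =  1/25281 = 0.00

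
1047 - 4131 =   -  3084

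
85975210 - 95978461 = - 10003251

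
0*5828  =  0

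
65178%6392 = 1258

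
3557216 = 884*4024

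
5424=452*12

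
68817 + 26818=95635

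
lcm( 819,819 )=819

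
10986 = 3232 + 7754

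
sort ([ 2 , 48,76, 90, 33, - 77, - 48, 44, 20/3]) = [ - 77, - 48, 2, 20/3, 33,44,48, 76,90] 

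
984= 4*246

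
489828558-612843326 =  - 123014768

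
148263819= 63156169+85107650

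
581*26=15106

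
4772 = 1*4772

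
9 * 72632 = 653688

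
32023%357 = 250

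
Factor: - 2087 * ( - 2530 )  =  2^1  *  5^1* 11^1*23^1*2087^1 = 5280110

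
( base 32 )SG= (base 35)q2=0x390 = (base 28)14g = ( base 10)912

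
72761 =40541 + 32220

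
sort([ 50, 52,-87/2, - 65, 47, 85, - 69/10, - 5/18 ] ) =[ - 65,- 87/2, - 69/10, - 5/18,47,50, 52,  85]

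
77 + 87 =164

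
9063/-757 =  - 12+21/757 = - 11.97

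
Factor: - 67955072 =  - 2^7*521^1  *1019^1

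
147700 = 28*5275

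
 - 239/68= - 4+33/68  =  - 3.51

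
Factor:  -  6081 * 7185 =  - 43691985 = -  3^2*5^1*479^1*2027^1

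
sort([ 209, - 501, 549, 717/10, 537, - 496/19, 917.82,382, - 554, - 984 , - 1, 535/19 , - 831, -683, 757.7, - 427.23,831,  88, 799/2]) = [ - 984, - 831,- 683, - 554, - 501,-427.23, - 496/19, - 1, 535/19,717/10,  88, 209 , 382, 799/2, 537, 549,757.7,831,917.82]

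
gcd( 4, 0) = 4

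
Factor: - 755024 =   -  2^4*47189^1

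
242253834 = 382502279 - 140248445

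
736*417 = 306912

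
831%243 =102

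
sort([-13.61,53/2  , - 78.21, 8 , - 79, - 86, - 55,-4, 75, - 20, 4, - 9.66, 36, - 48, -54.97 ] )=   [ - 86, - 79, - 78.21, - 55,-54.97, - 48, - 20, - 13.61, - 9.66, - 4, 4,8,53/2, 36,75]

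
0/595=0 = 0.00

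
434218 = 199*2182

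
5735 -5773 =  - 38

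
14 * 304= 4256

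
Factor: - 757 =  - 757^1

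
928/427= 2 + 74/427 = 2.17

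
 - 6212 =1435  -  7647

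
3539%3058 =481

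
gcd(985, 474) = 1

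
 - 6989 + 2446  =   - 4543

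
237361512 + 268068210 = 505429722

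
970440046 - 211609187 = 758830859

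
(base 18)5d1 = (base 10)1855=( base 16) 73f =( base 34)1kj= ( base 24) 357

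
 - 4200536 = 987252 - 5187788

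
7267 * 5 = 36335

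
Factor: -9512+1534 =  - 2^1*3989^1 = - 7978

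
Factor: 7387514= 2^1*1283^1*2879^1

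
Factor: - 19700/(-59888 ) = 25/76 = 2^( - 2) * 5^2*19^ ( - 1) 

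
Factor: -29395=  - 5^1 *5879^1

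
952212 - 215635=736577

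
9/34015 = 9/34015 = 0.00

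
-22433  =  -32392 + 9959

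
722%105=92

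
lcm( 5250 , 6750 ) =47250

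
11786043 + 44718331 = 56504374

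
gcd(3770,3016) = 754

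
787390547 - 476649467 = 310741080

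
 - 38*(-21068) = 800584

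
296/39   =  7+23/39 = 7.59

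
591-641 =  - 50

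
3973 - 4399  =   - 426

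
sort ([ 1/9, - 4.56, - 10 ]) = [-10, - 4.56 , 1/9 ]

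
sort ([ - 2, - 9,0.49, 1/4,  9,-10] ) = [ - 10, - 9,-2,1/4,0.49, 9] 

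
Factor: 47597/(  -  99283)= - 11^1*101^( - 1 )*983^( - 1)*4327^1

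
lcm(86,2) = 86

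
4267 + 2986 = 7253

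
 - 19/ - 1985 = 19/1985=0.01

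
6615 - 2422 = 4193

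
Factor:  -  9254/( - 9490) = 4627/4745  =  5^ ( - 1) * 7^1*13^ (-1)*73^ ( - 1)*661^1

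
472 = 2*236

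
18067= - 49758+67825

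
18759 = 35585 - 16826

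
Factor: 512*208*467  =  2^13*13^1*467^1=49733632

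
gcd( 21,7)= 7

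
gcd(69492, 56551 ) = 1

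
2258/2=1129 = 1129.00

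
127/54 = 2 + 19/54 =2.35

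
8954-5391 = 3563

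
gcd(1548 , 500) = 4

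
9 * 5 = 45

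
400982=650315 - 249333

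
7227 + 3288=10515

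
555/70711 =555/70711  =  0.01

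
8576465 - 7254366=1322099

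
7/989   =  7/989 = 0.01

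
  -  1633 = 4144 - 5777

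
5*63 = 315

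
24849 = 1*24849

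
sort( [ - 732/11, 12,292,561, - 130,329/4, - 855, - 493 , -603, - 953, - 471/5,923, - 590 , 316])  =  [ - 953, - 855, - 603, - 590 , - 493, - 130,-471/5, - 732/11, 12,329/4, 292,  316,  561,923]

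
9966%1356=474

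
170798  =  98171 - -72627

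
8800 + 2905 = 11705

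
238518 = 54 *4417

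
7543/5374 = 1 + 2169/5374 = 1.40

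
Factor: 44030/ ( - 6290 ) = -7^1 = -7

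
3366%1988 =1378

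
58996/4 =14749 = 14749.00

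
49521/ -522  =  -16507/174= -94.87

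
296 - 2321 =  - 2025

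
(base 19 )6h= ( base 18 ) 75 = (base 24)5B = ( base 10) 131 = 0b10000011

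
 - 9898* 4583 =-45362534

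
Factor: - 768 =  - 2^8 * 3^1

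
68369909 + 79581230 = 147951139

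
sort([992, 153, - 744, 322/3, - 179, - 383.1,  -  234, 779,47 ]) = [ - 744,- 383.1,-234,-179, 47, 322/3,153,779,  992]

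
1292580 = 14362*90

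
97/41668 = 97/41668 =0.00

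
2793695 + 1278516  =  4072211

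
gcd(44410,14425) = 5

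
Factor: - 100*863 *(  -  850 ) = 2^3* 5^4* 17^1 * 863^1 = 73355000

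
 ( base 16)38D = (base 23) 1gc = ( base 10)909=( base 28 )14d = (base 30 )109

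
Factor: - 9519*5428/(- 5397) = 2^2*7^( - 1)*19^1*23^1*59^1 * 167^1 * 257^(- 1) = 17223044/1799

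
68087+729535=797622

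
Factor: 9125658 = 2^1*3^2*181^1 * 2801^1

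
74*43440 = 3214560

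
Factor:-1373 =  - 1373^1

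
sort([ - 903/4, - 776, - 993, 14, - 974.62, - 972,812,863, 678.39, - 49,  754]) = [ - 993, - 974.62, - 972, - 776,-903/4  , - 49, 14, 678.39, 754,812, 863]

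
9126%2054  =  910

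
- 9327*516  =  - 4812732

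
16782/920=18 +111/460 = 18.24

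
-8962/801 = -8962/801 = -  11.19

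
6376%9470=6376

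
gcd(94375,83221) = 1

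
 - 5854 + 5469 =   -  385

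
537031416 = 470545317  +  66486099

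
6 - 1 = 5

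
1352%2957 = 1352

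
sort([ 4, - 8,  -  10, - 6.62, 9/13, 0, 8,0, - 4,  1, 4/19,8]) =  [ - 10, - 8, - 6.62 ,-4, 0, 0,4/19,9/13,1,4,  8  ,  8]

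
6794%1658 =162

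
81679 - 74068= 7611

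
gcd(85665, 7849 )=1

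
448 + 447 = 895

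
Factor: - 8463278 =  - 2^1*269^1*15731^1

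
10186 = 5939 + 4247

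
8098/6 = 4049/3 = 1349.67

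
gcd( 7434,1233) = 9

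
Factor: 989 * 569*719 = 23^1* 43^1*569^1*719^1 = 404610779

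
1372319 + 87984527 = 89356846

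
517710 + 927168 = 1444878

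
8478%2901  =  2676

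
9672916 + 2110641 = 11783557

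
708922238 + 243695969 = 952618207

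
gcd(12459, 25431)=3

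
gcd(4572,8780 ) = 4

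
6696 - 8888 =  - 2192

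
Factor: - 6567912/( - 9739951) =2^3* 3^3*19^(-1)*47^(-1 )*839^( - 1)*2339^1 = 505224/749227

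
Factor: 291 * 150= 2^1*  3^2 *5^2*97^1 = 43650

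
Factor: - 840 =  - 2^3 * 3^1  *  5^1*7^1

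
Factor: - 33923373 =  - 3^1 *11^1*67^2  *  229^1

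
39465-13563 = 25902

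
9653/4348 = 2+957/4348 = 2.22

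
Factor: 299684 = 2^2 * 7^2 *11^1 *139^1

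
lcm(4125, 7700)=115500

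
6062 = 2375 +3687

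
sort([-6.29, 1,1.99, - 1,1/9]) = [ - 6.29, - 1,1/9, 1,1.99]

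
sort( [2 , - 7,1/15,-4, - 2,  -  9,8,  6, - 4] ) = [ - 9, - 7,  -  4,-4 ,- 2 , 1/15, 2,6,8]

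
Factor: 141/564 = 1/4 = 2^( - 2 ) 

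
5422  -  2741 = 2681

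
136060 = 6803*20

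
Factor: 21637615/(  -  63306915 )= -3^( - 1) * 7^( - 1)*61^2*443^(-1 )*1163^1 * 1361^( - 1 )  =  - 4327523/12661383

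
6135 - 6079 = 56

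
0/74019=0 = 0.00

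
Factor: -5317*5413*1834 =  - 52784209114 = -2^1 * 7^1*13^1 *131^1*409^1*5413^1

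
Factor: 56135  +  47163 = 2^1*13^1*29^1*137^1  =  103298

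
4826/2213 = 2 + 400/2213 = 2.18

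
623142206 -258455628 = 364686578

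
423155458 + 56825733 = 479981191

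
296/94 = 148/47 =3.15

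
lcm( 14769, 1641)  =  14769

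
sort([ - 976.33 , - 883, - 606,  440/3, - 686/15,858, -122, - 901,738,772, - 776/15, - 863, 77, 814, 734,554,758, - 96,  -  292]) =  [ -976.33,- 901,-883, - 863, - 606,- 292, - 122, - 96, - 776/15, - 686/15, 77, 440/3 , 554,734,738, 758, 772,814, 858] 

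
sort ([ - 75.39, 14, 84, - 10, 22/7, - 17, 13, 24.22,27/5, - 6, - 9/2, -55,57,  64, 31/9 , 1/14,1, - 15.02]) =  [ - 75.39,-55,  -  17, - 15.02, - 10,  -  6,-9/2 , 1/14, 1, 22/7, 31/9, 27/5, 13, 14, 24.22, 57,64, 84 ] 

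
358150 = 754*475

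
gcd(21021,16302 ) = 429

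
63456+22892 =86348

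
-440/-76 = 5 + 15/19 = 5.79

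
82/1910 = 41/955= 0.04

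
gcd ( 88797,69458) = 1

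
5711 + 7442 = 13153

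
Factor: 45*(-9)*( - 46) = 2^1*3^4*5^1*23^1 = 18630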